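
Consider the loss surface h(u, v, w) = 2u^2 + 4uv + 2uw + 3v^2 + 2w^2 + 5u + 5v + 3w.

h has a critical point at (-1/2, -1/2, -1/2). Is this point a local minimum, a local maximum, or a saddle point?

local minimum

The Hessian is constant: H = [[4, 4, 2], [4, 6, 0], [2, 0, 4]].
Leading principal minors: Δ₁ = 4, Δ₂ = 8, Δ₃ = 8.
All leading minors are positive, so H is positive definite: a local minimum.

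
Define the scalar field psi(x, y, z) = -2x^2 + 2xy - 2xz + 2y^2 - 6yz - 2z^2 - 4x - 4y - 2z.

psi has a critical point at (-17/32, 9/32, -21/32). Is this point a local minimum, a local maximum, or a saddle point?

The Hessian is constant: H = [[-4, 2, -2], [2, 4, -6], [-2, -6, -4]].
Leading principal minors: Δ₁ = -4, Δ₂ = -20, Δ₃ = 256.
The minors fit neither the all-positive nor the alternating-sign pattern, so H is indefinite: a saddle point.

saddle point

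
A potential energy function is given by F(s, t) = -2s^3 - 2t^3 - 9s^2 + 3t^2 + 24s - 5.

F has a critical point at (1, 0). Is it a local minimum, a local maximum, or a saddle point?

The mixed partial ∂²F/∂s∂t is 0, so the Hessian at any point is diag(F_ss, F_tt) = diag(-6(2s + 3), 6(-2t + 1)).
At (1, 0): H = diag(-30, 6).
The eigenvalues have opposite signs, so H is indefinite: a saddle point.

saddle point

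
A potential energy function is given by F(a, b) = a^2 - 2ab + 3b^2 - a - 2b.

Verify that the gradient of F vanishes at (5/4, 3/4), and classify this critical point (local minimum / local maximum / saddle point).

local minimum

∇F = (2a - 2b - 1, -2a + 6b - 2); substituting (5/4, 3/4) gives ∇F = (0, 0), so (5/4, 3/4) is indeed a critical point.
The Hessian of F is constant: H = [[2, -2], [-2, 6]].
det(H) = 2·6 − (-2)² = 8.
det(H) > 0 and tr(H) = 8 > 0, so H is positive definite and the point is a local minimum.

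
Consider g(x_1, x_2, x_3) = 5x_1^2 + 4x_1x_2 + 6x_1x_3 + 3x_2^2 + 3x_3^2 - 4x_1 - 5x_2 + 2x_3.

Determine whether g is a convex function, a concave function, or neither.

g is quadratic, so its Hessian is the constant matrix H = [[10, 4, 6], [4, 6, 0], [6, 0, 6]].
Leading principal minors: 10, 44, 48.
All positive ⇒ H ≻ 0 ⇒ convex.

convex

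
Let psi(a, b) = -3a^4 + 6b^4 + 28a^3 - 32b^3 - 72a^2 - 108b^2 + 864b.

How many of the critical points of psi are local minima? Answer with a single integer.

psi separates as a function of a plus a function of b, so ∇psi=0 decouples.
∂psi/∂a = -12a(a - 4)(a - 3) = 0 at a ∈ {0, 3, 4}; ∂psi/∂b = 24(b - 4)(b - 3)(b + 3) = 0 at b ∈ {-3, 3, 4}.
The Hessian is diagonal: diag(psi_aa, psi_bb). Second derivatives: psi_aa(0)=-144, psi_aa(3)=36, psi_aa(4)=-48; psi_bb(-3)=1008, psi_bb(3)=-144, psi_bb(4)=168.
Local minima occur where both diagonal entries positive: (3, -3), (3, 4). Count: 2.

2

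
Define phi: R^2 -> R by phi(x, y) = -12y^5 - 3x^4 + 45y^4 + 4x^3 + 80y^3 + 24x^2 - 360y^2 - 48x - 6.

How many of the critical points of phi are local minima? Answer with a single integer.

2

phi separates as a function of x plus a function of y, so ∇phi=0 decouples.
∂phi/∂x = -12(x - 2)(x - 1)(x + 2) = 0 at x ∈ {-2, 1, 2}; ∂phi/∂y = -60y(y - 3)(y - 2)(y + 2) = 0 at y ∈ {-2, 0, 2, 3}.
The Hessian is diagonal: diag(phi_xx, phi_yy). Second derivatives: phi_xx(-2)=-144, phi_xx(1)=36, phi_xx(2)=-48; phi_yy(-2)=2400, phi_yy(0)=-720, phi_yy(2)=480, phi_yy(3)=-900.
Local minima occur where both diagonal entries positive: (1, -2), (1, 2). Count: 2.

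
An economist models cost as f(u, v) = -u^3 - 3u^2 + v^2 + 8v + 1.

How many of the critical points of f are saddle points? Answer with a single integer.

f separates as a function of u plus a function of v, so ∇f=0 decouples.
∂f/∂u = -3u(u + 2) = 0 at u ∈ {-2, 0}; ∂f/∂v = 2(v + 4) = 0 at v ∈ {-4}.
The Hessian is diagonal: diag(f_uu, f_vv). Second derivatives: f_uu(-2)=6, f_uu(0)=-6; f_vv(-4)=2.
Saddle points occur where the two diagonal entries have opposite signs: (0, -4). Count: 1.

1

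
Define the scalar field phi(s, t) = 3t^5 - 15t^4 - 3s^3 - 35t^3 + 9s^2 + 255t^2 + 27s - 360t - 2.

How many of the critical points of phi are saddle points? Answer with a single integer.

phi separates as a function of s plus a function of t, so ∇phi=0 decouples.
∂phi/∂s = -9(s - 3)(s + 1) = 0 at s ∈ {-1, 3}; ∂phi/∂t = 15(t - 4)(t - 2)(t - 1)(t + 3) = 0 at t ∈ {-3, 1, 2, 4}.
The Hessian is diagonal: diag(phi_ss, phi_tt). Second derivatives: phi_ss(-1)=36, phi_ss(3)=-36; phi_tt(-3)=-2100, phi_tt(1)=180, phi_tt(2)=-150, phi_tt(4)=630.
Saddle points occur where the two diagonal entries have opposite signs: (-1, -3), (-1, 2), (3, 1), (3, 4). Count: 4.

4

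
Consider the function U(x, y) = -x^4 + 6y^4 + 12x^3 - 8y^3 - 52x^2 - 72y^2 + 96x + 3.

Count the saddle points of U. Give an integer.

5

U separates as a function of x plus a function of y, so ∇U=0 decouples.
∂U/∂x = -4(x - 4)(x - 3)(x - 2) = 0 at x ∈ {2, 3, 4}; ∂U/∂y = 24y(y - 3)(y + 2) = 0 at y ∈ {-2, 0, 3}.
The Hessian is diagonal: diag(U_xx, U_yy). Second derivatives: U_xx(2)=-8, U_xx(3)=4, U_xx(4)=-8; U_yy(-2)=240, U_yy(0)=-144, U_yy(3)=360.
Saddle points occur where the two diagonal entries have opposite signs: (2, -2), (2, 3), (3, 0), (4, -2), (4, 3). Count: 5.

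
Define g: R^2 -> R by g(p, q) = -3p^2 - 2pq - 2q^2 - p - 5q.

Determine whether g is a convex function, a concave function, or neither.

concave

g is quadratic, so its Hessian is the constant matrix H = [[-6, -2], [-2, -4]].
det(H) = 20, tr(H) = -10.
det(H) > 0 and tr(H) < 0, so H is negative definite everywhere: concave.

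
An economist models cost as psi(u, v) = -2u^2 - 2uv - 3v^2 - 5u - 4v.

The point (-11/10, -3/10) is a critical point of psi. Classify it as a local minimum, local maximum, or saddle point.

local maximum

The Hessian of psi is constant: H = [[-4, -2], [-2, -6]].
det(H) = (-4)·(-6) − (-2)² = 20.
det(H) > 0 and tr(H) = -10 < 0, so H is negative definite and the point is a local maximum.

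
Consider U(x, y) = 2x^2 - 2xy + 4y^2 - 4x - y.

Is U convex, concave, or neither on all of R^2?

U is quadratic, so its Hessian is the constant matrix H = [[4, -2], [-2, 8]].
det(H) = 28, tr(H) = 12.
det(H) > 0 and tr(H) > 0, so H is positive definite everywhere: convex.

convex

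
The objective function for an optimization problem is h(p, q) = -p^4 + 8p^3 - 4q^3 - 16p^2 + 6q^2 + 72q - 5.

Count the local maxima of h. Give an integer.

h separates as a function of p plus a function of q, so ∇h=0 decouples.
∂h/∂p = -4p(p - 4)(p - 2) = 0 at p ∈ {0, 2, 4}; ∂h/∂q = -12(q - 3)(q + 2) = 0 at q ∈ {-2, 3}.
The Hessian is diagonal: diag(h_pp, h_qq). Second derivatives: h_pp(0)=-32, h_pp(2)=16, h_pp(4)=-32; h_qq(-2)=60, h_qq(3)=-60.
Local maxima occur where both diagonal entries negative: (0, 3), (4, 3). Count: 2.

2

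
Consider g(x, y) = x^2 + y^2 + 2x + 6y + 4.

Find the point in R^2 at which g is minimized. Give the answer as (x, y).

(-1, -3)

g(x,y) separates as P(x) + Q(y) + 4, so its minimum is min P + min Q + 4.
P'(x) = 2x + 2 vanishes at x ∈ {-1}; Q'(y) = 2y + 6 vanishes at y ∈ {-3}.
Local minima of P (where P''>0): P(-1)=-1. Local minima of Q: Q(-3)=-9.
So the global minimum of g is P(-1) + Q(-3) + 4 = -1 − 9 + 4 = -6, attained at (-1, -3).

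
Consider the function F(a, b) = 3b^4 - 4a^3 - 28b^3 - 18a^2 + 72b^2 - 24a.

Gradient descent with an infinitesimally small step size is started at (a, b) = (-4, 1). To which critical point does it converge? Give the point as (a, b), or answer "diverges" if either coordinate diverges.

F is separable, so gradient descent decouples: a follows -∂F/∂a, b follows -∂F/∂b.
∂F/∂a = -12(a + 1)(a + 2); at a=-4 this is -72, so a increases.
∂F/∂b = 12b(b - 4)(b - 3); at b=1 this is 72, so b decreases.
a converges to its nearest critical value -2 (a local min of the a-part); b converges to 0. The iterate converges to (-2, 0).

(-2, 0)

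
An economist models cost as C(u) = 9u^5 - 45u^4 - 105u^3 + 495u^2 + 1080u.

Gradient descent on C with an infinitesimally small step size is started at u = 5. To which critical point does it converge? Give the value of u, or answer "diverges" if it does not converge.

4

C'(u) = 45(u - 4)(u - 3)(u + 1)(u + 2), so C'(5) = 3780.
Gradient descent moves in the -C' direction, i.e. u is decreasing.
The nearest critical point in that direction is u = 4, where C'' = 1350 > 0 (a local minimum). The iterate converges there.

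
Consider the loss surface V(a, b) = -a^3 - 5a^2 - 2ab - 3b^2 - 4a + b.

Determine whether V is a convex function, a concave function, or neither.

The term -a^3 is cubic, so the Hessian is not constant.
∂²V/∂a² = -6a - 10, which takes both signs as a varies (negative for sufficiently large a). A diagonal entry of the Hessian changing sign means the Hessian is neither positive- nor negative-semidefinite on all of R^2.

neither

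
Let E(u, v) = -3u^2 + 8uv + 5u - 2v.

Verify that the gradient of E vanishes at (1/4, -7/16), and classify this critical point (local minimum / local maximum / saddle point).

∇E = (-6u + 8v + 5, 8u - 2); substituting (1/4, -7/16) gives ∇E = (0, 0), so (1/4, -7/16) is indeed a critical point.
The Hessian of E is constant: H = [[-6, 8], [8, 0]].
det(H) = (-6)·0 − 8² = -64.
Since det(H) < 0, H is indefinite and the critical point is a saddle point.

saddle point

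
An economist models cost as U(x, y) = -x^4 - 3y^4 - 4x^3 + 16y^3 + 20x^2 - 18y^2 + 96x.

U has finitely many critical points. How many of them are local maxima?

U separates as a function of x plus a function of y, so ∇U=0 decouples.
∂U/∂x = -4(x - 3)(x + 2)(x + 4) = 0 at x ∈ {-4, -2, 3}; ∂U/∂y = -12y(y - 3)(y - 1) = 0 at y ∈ {0, 1, 3}.
The Hessian is diagonal: diag(U_xx, U_yy). Second derivatives: U_xx(-4)=-56, U_xx(-2)=40, U_xx(3)=-140; U_yy(0)=-36, U_yy(1)=24, U_yy(3)=-72.
Local maxima occur where both diagonal entries negative: (-4, 0), (-4, 3), (3, 0), (3, 3). Count: 4.

4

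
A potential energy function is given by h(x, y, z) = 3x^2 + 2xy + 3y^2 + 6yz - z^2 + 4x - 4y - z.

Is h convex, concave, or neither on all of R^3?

neither

h is quadratic, so its Hessian is the constant matrix H = [[6, 2, 0], [2, 6, 6], [0, 6, -2]].
Leading principal minors: 6, 32, -280.
Neither pattern holds ⇒ H is indefinite ⇒ neither convex nor concave.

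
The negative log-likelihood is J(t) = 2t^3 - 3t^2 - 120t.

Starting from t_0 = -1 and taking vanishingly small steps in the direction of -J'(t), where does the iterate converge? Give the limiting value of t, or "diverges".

J'(t) = 6(t - 5)(t + 4), so J'(-1) = -108.
Gradient descent moves in the -J' direction, i.e. t is increasing.
The nearest critical point in that direction is t = 5, where J'' = 54 > 0 (a local minimum). The iterate converges there.

5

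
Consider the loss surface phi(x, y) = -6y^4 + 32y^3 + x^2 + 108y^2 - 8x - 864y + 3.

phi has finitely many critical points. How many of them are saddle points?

2

phi separates as a function of x plus a function of y, so ∇phi=0 decouples.
∂phi/∂x = 2(x - 4) = 0 at x ∈ {4}; ∂phi/∂y = -24(y - 4)(y - 3)(y + 3) = 0 at y ∈ {-3, 3, 4}.
The Hessian is diagonal: diag(phi_xx, phi_yy). Second derivatives: phi_xx(4)=2; phi_yy(-3)=-1008, phi_yy(3)=144, phi_yy(4)=-168.
Saddle points occur where the two diagonal entries have opposite signs: (4, -3), (4, 4). Count: 2.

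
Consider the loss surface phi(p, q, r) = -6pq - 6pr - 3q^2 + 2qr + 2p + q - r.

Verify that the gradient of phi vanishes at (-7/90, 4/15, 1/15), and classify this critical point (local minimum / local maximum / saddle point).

saddle point

∇phi = (-6q - 6r + 2, -6p - 6q + 2r + 1, -6p + 2q - 1); substituting (-7/90, 4/15, 1/15) gives ∇phi = (0, 0, 0), so (-7/90, 4/15, 1/15) is indeed a critical point.
The Hessian is constant: H = [[0, -6, -6], [-6, -6, 2], [-6, 2, 0]].
Leading principal minors: Δ₁ = 0, Δ₂ = -36, Δ₃ = 360.
The minors fit neither the all-positive nor the alternating-sign pattern, so H is indefinite: a saddle point.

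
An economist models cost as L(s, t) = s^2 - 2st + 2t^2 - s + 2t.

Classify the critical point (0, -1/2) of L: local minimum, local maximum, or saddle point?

local minimum

The Hessian of L is constant: H = [[2, -2], [-2, 4]].
det(H) = 2·4 − (-2)² = 4.
det(H) > 0 and tr(H) = 6 > 0, so H is positive definite and the point is a local minimum.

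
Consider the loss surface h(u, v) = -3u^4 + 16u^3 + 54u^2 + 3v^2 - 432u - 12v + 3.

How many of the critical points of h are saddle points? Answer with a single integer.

2

h separates as a function of u plus a function of v, so ∇h=0 decouples.
∂h/∂u = -12(u - 4)(u - 3)(u + 3) = 0 at u ∈ {-3, 3, 4}; ∂h/∂v = 6(v - 2) = 0 at v ∈ {2}.
The Hessian is diagonal: diag(h_uu, h_vv). Second derivatives: h_uu(-3)=-504, h_uu(3)=72, h_uu(4)=-84; h_vv(2)=6.
Saddle points occur where the two diagonal entries have opposite signs: (-3, 2), (4, 2). Count: 2.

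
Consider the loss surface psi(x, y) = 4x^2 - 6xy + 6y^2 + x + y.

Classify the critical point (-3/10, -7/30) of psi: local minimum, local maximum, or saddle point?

local minimum

The Hessian of psi is constant: H = [[8, -6], [-6, 12]].
det(H) = 8·12 − (-6)² = 60.
det(H) > 0 and tr(H) = 20 > 0, so H is positive definite and the point is a local minimum.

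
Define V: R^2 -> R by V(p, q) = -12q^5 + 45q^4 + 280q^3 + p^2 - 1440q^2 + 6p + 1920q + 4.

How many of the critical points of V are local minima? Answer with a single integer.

V separates as a function of p plus a function of q, so ∇V=0 decouples.
∂V/∂p = 2(p + 3) = 0 at p ∈ {-3}; ∂V/∂q = -60(q - 4)(q - 2)(q - 1)(q + 4) = 0 at q ∈ {-4, 1, 2, 4}.
The Hessian is diagonal: diag(V_pp, V_qq). Second derivatives: V_pp(-3)=2; V_qq(-4)=14400, V_qq(1)=-900, V_qq(2)=720, V_qq(4)=-2880.
Local minima occur where both diagonal entries positive: (-3, -4), (-3, 2). Count: 2.

2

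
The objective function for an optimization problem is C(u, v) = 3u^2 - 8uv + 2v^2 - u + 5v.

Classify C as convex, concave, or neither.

neither

C is quadratic, so its Hessian is the constant matrix H = [[6, -8], [-8, 4]].
det(H) = -40, tr(H) = 10.
det(H) < 0, so H is indefinite: neither convex nor concave.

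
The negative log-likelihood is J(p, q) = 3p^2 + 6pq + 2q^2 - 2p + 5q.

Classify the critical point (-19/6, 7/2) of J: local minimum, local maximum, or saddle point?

The Hessian of J is constant: H = [[6, 6], [6, 4]].
det(H) = 6·4 − 6² = -12.
Since det(H) < 0, H is indefinite and the critical point is a saddle point.

saddle point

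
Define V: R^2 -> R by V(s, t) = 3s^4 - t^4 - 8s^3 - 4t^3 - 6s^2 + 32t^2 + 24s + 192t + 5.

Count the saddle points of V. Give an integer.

V separates as a function of s plus a function of t, so ∇V=0 decouples.
∂V/∂s = 12(s - 2)(s - 1)(s + 1) = 0 at s ∈ {-1, 1, 2}; ∂V/∂t = -4(t - 4)(t + 3)(t + 4) = 0 at t ∈ {-4, -3, 4}.
The Hessian is diagonal: diag(V_ss, V_tt). Second derivatives: V_ss(-1)=72, V_ss(1)=-24, V_ss(2)=36; V_tt(-4)=-32, V_tt(-3)=28, V_tt(4)=-224.
Saddle points occur where the two diagonal entries have opposite signs: (-1, -4), (-1, 4), (1, -3), (2, -4), (2, 4). Count: 5.

5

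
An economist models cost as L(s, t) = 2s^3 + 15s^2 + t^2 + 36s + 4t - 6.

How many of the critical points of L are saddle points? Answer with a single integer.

L separates as a function of s plus a function of t, so ∇L=0 decouples.
∂L/∂s = 6(s + 2)(s + 3) = 0 at s ∈ {-3, -2}; ∂L/∂t = 2(t + 2) = 0 at t ∈ {-2}.
The Hessian is diagonal: diag(L_ss, L_tt). Second derivatives: L_ss(-3)=-6, L_ss(-2)=6; L_tt(-2)=2.
Saddle points occur where the two diagonal entries have opposite signs: (-3, -2). Count: 1.

1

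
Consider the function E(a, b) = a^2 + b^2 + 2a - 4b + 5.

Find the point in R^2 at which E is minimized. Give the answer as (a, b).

(-1, 2)

E(a,b) separates as P(a) + Q(b) + 5, so its minimum is min P + min Q + 5.
P'(a) = 2a + 2 vanishes at a ∈ {-1}; Q'(b) = 2b - 4 vanishes at b ∈ {2}.
Local minima of P (where P''>0): P(-1)=-1. Local minima of Q: Q(2)=-4.
So the global minimum of E is P(-1) + Q(2) + 5 = -1 − 4 + 5 = 0, attained at (-1, 2).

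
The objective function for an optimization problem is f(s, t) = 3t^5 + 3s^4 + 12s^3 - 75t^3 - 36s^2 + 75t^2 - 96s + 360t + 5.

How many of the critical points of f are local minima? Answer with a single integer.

f separates as a function of s plus a function of t, so ∇f=0 decouples.
∂f/∂s = 12(s - 2)(s + 1)(s + 4) = 0 at s ∈ {-4, -1, 2}; ∂f/∂t = 15(t - 3)(t - 2)(t + 1)(t + 4) = 0 at t ∈ {-4, -1, 2, 3}.
The Hessian is diagonal: diag(f_ss, f_tt). Second derivatives: f_ss(-4)=216, f_ss(-1)=-108, f_ss(2)=216; f_tt(-4)=-1890, f_tt(-1)=540, f_tt(2)=-270, f_tt(3)=420.
Local minima occur where both diagonal entries positive: (-4, -1), (-4, 3), (2, -1), (2, 3). Count: 4.

4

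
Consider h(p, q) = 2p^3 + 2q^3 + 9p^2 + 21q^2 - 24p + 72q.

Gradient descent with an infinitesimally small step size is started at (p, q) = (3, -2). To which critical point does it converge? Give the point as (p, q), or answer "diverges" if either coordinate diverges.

h is separable, so gradient descent decouples: p follows -∂h/∂p, q follows -∂h/∂q.
∂h/∂p = 6(p - 1)(p + 4); at p=3 this is 84, so p decreases.
∂h/∂q = 6(q + 3)(q + 4); at q=-2 this is 12, so q decreases.
p converges to its nearest critical value 1 (a local min of the p-part); q converges to -3. The iterate converges to (1, -3).

(1, -3)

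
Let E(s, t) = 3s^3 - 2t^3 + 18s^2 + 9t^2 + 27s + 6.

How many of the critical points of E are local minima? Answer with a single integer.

1

E separates as a function of s plus a function of t, so ∇E=0 decouples.
∂E/∂s = 9(s + 1)(s + 3) = 0 at s ∈ {-3, -1}; ∂E/∂t = -6t(t - 3) = 0 at t ∈ {0, 3}.
The Hessian is diagonal: diag(E_ss, E_tt). Second derivatives: E_ss(-3)=-18, E_ss(-1)=18; E_tt(0)=18, E_tt(3)=-18.
Local minima occur where both diagonal entries positive: (-1, 0). Count: 1.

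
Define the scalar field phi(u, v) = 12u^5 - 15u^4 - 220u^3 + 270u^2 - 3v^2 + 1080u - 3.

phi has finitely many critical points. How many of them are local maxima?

phi separates as a function of u plus a function of v, so ∇phi=0 decouples.
∂phi/∂u = 60(u - 3)(u - 2)(u + 1)(u + 3) = 0 at u ∈ {-3, -1, 2, 3}; ∂phi/∂v = -6v = 0 at v ∈ {0}.
The Hessian is diagonal: diag(phi_uu, phi_vv). Second derivatives: phi_uu(-3)=-3600, phi_uu(-1)=1440, phi_uu(2)=-900, phi_uu(3)=1440; phi_vv(0)=-6.
Local maxima occur where both diagonal entries negative: (-3, 0), (2, 0). Count: 2.

2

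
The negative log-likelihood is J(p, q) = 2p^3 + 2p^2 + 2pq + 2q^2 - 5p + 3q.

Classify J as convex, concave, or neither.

neither

The term 2p^3 is cubic, so the Hessian is not constant.
∂²J/∂p² = 12p + 4, which takes both signs as p varies (negative for sufficiently negative p). A diagonal entry of the Hessian changing sign means the Hessian is neither positive- nor negative-semidefinite on all of R^2.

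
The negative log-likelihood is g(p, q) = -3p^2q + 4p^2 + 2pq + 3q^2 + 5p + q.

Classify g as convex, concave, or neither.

neither

The term -3p^2q is cubic, so the Hessian is not constant.
∂²g/∂p² = -6q + 8, which takes both signs as q varies (negative for sufficiently large q). A diagonal entry of the Hessian changing sign means the Hessian is neither positive- nor negative-semidefinite on all of R^2.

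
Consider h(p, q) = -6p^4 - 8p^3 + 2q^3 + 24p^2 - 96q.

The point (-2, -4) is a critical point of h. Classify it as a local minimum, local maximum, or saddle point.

local maximum

The mixed partial ∂²h/∂p∂q is 0, so the Hessian at any point is diag(h_pp, h_qq) = diag(24(-3p^2 - 2p + 2), 12q).
At (-2, -4): H = diag(-144, -48).
Both eigenvalues are negative, so H is negative definite: a local maximum.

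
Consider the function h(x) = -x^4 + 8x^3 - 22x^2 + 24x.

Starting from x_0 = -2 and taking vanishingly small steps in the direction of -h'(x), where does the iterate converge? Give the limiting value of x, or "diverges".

diverges

h'(x) = -4(x - 3)(x - 2)(x - 1), so h'(-2) = 240.
Gradient descent moves in the -h' direction, i.e. x is decreasing.
There is no critical point below x=-2, and h' keeps the same sign, so the iterate runs off to −∞.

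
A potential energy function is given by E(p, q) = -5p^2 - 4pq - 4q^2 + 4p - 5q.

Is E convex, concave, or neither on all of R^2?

E is quadratic, so its Hessian is the constant matrix H = [[-10, -4], [-4, -8]].
det(H) = 64, tr(H) = -18.
det(H) > 0 and tr(H) < 0, so H is negative definite everywhere: concave.

concave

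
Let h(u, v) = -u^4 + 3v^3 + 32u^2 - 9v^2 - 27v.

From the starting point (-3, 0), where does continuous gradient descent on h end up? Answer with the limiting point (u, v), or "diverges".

h is separable, so gradient descent decouples: u follows -∂h/∂u, v follows -∂h/∂v.
∂h/∂u = -4u(u - 4)(u + 4); at u=-3 this is -84, so u increases.
∂h/∂v = 9(v - 3)(v + 1); at v=0 this is -27, so v increases.
u converges to its nearest critical value 0 (a local min of the u-part); v converges to 3. The iterate converges to (0, 3).

(0, 3)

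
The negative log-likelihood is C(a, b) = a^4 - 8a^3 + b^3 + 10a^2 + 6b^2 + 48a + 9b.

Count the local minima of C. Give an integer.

2

C separates as a function of a plus a function of b, so ∇C=0 decouples.
∂C/∂a = 4(a - 4)(a - 3)(a + 1) = 0 at a ∈ {-1, 3, 4}; ∂C/∂b = 3(b + 1)(b + 3) = 0 at b ∈ {-3, -1}.
The Hessian is diagonal: diag(C_aa, C_bb). Second derivatives: C_aa(-1)=80, C_aa(3)=-16, C_aa(4)=20; C_bb(-3)=-6, C_bb(-1)=6.
Local minima occur where both diagonal entries positive: (-1, -1), (4, -1). Count: 2.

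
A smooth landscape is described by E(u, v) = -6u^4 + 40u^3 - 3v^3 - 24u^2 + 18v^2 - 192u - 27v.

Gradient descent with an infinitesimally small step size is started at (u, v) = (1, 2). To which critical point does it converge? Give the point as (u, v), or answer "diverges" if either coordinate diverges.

(2, 1)

E is separable, so gradient descent decouples: u follows -∂E/∂u, v follows -∂E/∂v.
∂E/∂u = -24(u - 4)(u - 2)(u + 1); at u=1 this is -144, so u increases.
∂E/∂v = -9(v - 3)(v - 1); at v=2 this is 9, so v decreases.
u converges to its nearest critical value 2 (a local min of the u-part); v converges to 1. The iterate converges to (2, 1).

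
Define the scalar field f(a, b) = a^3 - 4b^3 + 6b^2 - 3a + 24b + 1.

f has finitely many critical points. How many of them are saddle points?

f separates as a function of a plus a function of b, so ∇f=0 decouples.
∂f/∂a = 3(a - 1)(a + 1) = 0 at a ∈ {-1, 1}; ∂f/∂b = -12(b - 2)(b + 1) = 0 at b ∈ {-1, 2}.
The Hessian is diagonal: diag(f_aa, f_bb). Second derivatives: f_aa(-1)=-6, f_aa(1)=6; f_bb(-1)=36, f_bb(2)=-36.
Saddle points occur where the two diagonal entries have opposite signs: (-1, -1), (1, 2). Count: 2.

2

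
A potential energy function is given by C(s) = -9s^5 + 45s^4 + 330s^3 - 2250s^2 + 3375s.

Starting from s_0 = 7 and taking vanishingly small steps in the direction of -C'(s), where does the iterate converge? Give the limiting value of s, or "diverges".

C'(s) = -45(s - 5)(s - 3)(s - 1)(s + 5), so C'(7) = -25920.
Gradient descent moves in the -C' direction, i.e. s is increasing.
There is no critical point above s=7, and C' keeps the same sign, so the iterate runs off to +∞.

diverges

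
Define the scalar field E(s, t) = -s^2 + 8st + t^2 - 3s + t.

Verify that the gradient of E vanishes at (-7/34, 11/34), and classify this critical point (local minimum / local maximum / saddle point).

saddle point

∇E = (-2s + 8t - 3, 8s + 2t + 1); substituting (-7/34, 11/34) gives ∇E = (0, 0), so (-7/34, 11/34) is indeed a critical point.
The Hessian of E is constant: H = [[-2, 8], [8, 2]].
det(H) = (-2)·2 − 8² = -68.
Since det(H) < 0, H is indefinite and the critical point is a saddle point.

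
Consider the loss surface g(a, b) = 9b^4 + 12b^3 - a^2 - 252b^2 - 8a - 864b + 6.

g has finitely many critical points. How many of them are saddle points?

2

g separates as a function of a plus a function of b, so ∇g=0 decouples.
∂g/∂a = -2(a + 4) = 0 at a ∈ {-4}; ∂g/∂b = 36(b - 4)(b + 2)(b + 3) = 0 at b ∈ {-3, -2, 4}.
The Hessian is diagonal: diag(g_aa, g_bb). Second derivatives: g_aa(-4)=-2; g_bb(-3)=252, g_bb(-2)=-216, g_bb(4)=1512.
Saddle points occur where the two diagonal entries have opposite signs: (-4, -3), (-4, 4). Count: 2.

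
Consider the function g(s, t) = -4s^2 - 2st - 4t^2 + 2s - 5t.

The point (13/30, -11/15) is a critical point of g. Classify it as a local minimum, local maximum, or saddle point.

The Hessian of g is constant: H = [[-8, -2], [-2, -8]].
det(H) = (-8)·(-8) − (-2)² = 60.
det(H) > 0 and tr(H) = -16 < 0, so H is negative definite and the point is a local maximum.

local maximum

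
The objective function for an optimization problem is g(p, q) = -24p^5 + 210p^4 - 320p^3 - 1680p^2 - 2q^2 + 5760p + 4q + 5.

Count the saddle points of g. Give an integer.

2

g separates as a function of p plus a function of q, so ∇g=0 decouples.
∂g/∂p = -120(p - 4)(p - 3)(p - 2)(p + 2) = 0 at p ∈ {-2, 2, 3, 4}; ∂g/∂q = -4(q - 1) = 0 at q ∈ {1}.
The Hessian is diagonal: diag(g_pp, g_qq). Second derivatives: g_pp(-2)=14400, g_pp(2)=-960, g_pp(3)=600, g_pp(4)=-1440; g_qq(1)=-4.
Saddle points occur where the two diagonal entries have opposite signs: (-2, 1), (3, 1). Count: 2.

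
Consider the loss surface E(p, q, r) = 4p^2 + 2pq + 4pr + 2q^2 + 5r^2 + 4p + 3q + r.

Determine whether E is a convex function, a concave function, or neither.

E is quadratic, so its Hessian is the constant matrix H = [[8, 2, 4], [2, 4, 0], [4, 0, 10]].
Leading principal minors: 8, 28, 216.
All positive ⇒ H ≻ 0 ⇒ convex.

convex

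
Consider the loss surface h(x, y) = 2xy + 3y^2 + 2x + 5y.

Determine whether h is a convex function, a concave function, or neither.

h is quadratic, so its Hessian is the constant matrix H = [[0, 2], [2, 6]].
det(H) = -4, tr(H) = 6.
det(H) < 0, so H is indefinite: neither convex nor concave.

neither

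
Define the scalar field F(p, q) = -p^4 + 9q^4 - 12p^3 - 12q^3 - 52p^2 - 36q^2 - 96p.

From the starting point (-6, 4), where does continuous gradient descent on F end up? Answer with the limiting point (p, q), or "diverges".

diverges

F is separable, so gradient descent decouples: p follows -∂F/∂p, q follows -∂F/∂q.
∂F/∂p = -4(p + 2)(p + 3)(p + 4); at p=-6 this is 96, so p decreases.
∂F/∂q = 36q(q - 2)(q + 1); at q=4 this is 1440, so q decreases.
The p-coordinate has no critical point in that direction and runs off to infinity.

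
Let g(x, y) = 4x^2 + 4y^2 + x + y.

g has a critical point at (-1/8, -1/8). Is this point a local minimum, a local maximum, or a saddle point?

local minimum

The Hessian of g is constant: H = [[8, 0], [0, 8]].
det(H) = 8·8 − 0² = 64.
det(H) > 0 and tr(H) = 16 > 0, so H is positive definite and the point is a local minimum.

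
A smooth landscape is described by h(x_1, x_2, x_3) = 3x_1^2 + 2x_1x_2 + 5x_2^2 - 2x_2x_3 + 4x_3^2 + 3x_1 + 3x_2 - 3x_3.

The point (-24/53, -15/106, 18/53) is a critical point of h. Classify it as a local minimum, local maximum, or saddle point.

The Hessian is constant: H = [[6, 2, 0], [2, 10, -2], [0, -2, 8]].
Leading principal minors: Δ₁ = 6, Δ₂ = 56, Δ₃ = 424.
All leading minors are positive, so H is positive definite: a local minimum.

local minimum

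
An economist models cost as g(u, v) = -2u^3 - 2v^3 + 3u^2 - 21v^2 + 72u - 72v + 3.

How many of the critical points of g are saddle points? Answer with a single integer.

2

g separates as a function of u plus a function of v, so ∇g=0 decouples.
∂g/∂u = -6(u - 4)(u + 3) = 0 at u ∈ {-3, 4}; ∂g/∂v = -6(v + 3)(v + 4) = 0 at v ∈ {-4, -3}.
The Hessian is diagonal: diag(g_uu, g_vv). Second derivatives: g_uu(-3)=42, g_uu(4)=-42; g_vv(-4)=6, g_vv(-3)=-6.
Saddle points occur where the two diagonal entries have opposite signs: (-3, -3), (4, -4). Count: 2.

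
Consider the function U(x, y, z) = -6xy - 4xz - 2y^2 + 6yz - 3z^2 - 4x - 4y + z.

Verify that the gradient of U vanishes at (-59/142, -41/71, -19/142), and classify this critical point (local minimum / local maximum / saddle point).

saddle point

∇U = (-6y - 4z - 4, -6x - 4y + 6z - 4, -4x + 6y - 6z + 1); substituting (-59/142, -41/71, -19/142) gives ∇U = (0, 0, 0), so (-59/142, -41/71, -19/142) is indeed a critical point.
The Hessian is constant: H = [[0, -6, -4], [-6, -4, 6], [-4, 6, -6]].
Leading principal minors: Δ₁ = 0, Δ₂ = -36, Δ₃ = 568.
The minors fit neither the all-positive nor the alternating-sign pattern, so H is indefinite: a saddle point.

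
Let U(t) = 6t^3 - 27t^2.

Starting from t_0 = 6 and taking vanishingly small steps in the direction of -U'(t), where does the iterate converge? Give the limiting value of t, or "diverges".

3

U'(t) = 18t(t - 3), so U'(6) = 324.
Gradient descent moves in the -U' direction, i.e. t is decreasing.
The nearest critical point in that direction is t = 3, where U'' = 54 > 0 (a local minimum). The iterate converges there.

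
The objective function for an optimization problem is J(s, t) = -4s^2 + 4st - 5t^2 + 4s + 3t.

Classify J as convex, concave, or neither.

J is quadratic, so its Hessian is the constant matrix H = [[-8, 4], [4, -10]].
det(H) = 64, tr(H) = -18.
det(H) > 0 and tr(H) < 0, so H is negative definite everywhere: concave.

concave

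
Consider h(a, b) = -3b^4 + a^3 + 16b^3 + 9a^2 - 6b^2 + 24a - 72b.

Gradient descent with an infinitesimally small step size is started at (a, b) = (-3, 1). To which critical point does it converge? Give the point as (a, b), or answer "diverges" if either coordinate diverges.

(-2, 2)

h is separable, so gradient descent decouples: a follows -∂h/∂a, b follows -∂h/∂b.
∂h/∂a = 3(a + 2)(a + 4); at a=-3 this is -3, so a increases.
∂h/∂b = -12(b - 3)(b - 2)(b + 1); at b=1 this is -48, so b increases.
a converges to its nearest critical value -2 (a local min of the a-part); b converges to 2. The iterate converges to (-2, 2).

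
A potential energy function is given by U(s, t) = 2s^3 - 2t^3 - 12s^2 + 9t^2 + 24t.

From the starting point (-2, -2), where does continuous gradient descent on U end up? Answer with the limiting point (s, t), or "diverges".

diverges

U is separable, so gradient descent decouples: s follows -∂U/∂s, t follows -∂U/∂t.
∂U/∂s = 6s(s - 4); at s=-2 this is 72, so s decreases.
∂U/∂t = -6(t - 4)(t + 1); at t=-2 this is -36, so t increases.
The s-coordinate has no critical point in that direction and runs off to infinity.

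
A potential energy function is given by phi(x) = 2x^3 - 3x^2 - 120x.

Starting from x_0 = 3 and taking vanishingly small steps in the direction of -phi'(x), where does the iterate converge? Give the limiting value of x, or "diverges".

phi'(x) = 6(x - 5)(x + 4), so phi'(3) = -84.
Gradient descent moves in the -phi' direction, i.e. x is increasing.
The nearest critical point in that direction is x = 5, where phi'' = 54 > 0 (a local minimum). The iterate converges there.

5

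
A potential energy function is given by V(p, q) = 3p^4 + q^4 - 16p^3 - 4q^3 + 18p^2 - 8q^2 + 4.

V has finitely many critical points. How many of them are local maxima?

1

V separates as a function of p plus a function of q, so ∇V=0 decouples.
∂V/∂p = 12p(p - 3)(p - 1) = 0 at p ∈ {0, 1, 3}; ∂V/∂q = 4q(q - 4)(q + 1) = 0 at q ∈ {-1, 0, 4}.
The Hessian is diagonal: diag(V_pp, V_qq). Second derivatives: V_pp(0)=36, V_pp(1)=-24, V_pp(3)=72; V_qq(-1)=20, V_qq(0)=-16, V_qq(4)=80.
Local maxima occur where both diagonal entries negative: (1, 0). Count: 1.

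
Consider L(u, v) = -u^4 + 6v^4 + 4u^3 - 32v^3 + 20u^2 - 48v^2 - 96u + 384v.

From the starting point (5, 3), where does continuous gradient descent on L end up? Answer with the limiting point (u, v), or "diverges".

L is separable, so gradient descent decouples: u follows -∂L/∂u, v follows -∂L/∂v.
∂L/∂u = -4(u - 4)(u - 2)(u + 3); at u=5 this is -96, so u increases.
∂L/∂v = 24(v - 4)(v - 2)(v + 2); at v=3 this is -120, so v increases.
The u-coordinate has no critical point in that direction and runs off to infinity.

diverges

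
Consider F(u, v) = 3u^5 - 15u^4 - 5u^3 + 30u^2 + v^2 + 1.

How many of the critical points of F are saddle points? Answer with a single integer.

2

F separates as a function of u plus a function of v, so ∇F=0 decouples.
∂F/∂u = 15u(u - 4)(u - 1)(u + 1) = 0 at u ∈ {-1, 0, 1, 4}; ∂F/∂v = 2v = 0 at v ∈ {0}.
The Hessian is diagonal: diag(F_uu, F_vv). Second derivatives: F_uu(-1)=-150, F_uu(0)=60, F_uu(1)=-90, F_uu(4)=900; F_vv(0)=2.
Saddle points occur where the two diagonal entries have opposite signs: (-1, 0), (1, 0). Count: 2.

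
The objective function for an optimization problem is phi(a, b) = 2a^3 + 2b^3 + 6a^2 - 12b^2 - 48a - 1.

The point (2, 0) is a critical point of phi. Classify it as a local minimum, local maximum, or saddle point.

The mixed partial ∂²phi/∂a∂b is 0, so the Hessian at any point is diag(phi_aa, phi_bb) = diag(12(a + 1), 12(b - 2)).
At (2, 0): H = diag(36, -24).
The eigenvalues have opposite signs, so H is indefinite: a saddle point.

saddle point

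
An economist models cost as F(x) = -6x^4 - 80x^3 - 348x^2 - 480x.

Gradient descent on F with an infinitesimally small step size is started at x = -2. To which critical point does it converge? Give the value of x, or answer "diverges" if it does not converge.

-4

F'(x) = -24(x + 1)(x + 4)(x + 5), so F'(-2) = 144.
Gradient descent moves in the -F' direction, i.e. x is decreasing.
The nearest critical point in that direction is x = -4, where F'' = 72 > 0 (a local minimum). The iterate converges there.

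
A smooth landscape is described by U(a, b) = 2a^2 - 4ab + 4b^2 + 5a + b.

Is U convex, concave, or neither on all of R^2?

U is quadratic, so its Hessian is the constant matrix H = [[4, -4], [-4, 8]].
det(H) = 16, tr(H) = 12.
det(H) > 0 and tr(H) > 0, so H is positive definite everywhere: convex.

convex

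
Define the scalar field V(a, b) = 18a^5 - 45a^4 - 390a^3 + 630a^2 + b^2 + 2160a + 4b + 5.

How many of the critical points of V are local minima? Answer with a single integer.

V separates as a function of a plus a function of b, so ∇V=0 decouples.
∂V/∂a = 90(a - 4)(a - 2)(a + 1)(a + 3) = 0 at a ∈ {-3, -1, 2, 4}; ∂V/∂b = 2(b + 2) = 0 at b ∈ {-2}.
The Hessian is diagonal: diag(V_aa, V_bb). Second derivatives: V_aa(-3)=-6300, V_aa(-1)=2700, V_aa(2)=-2700, V_aa(4)=6300; V_bb(-2)=2.
Local minima occur where both diagonal entries positive: (-1, -2), (4, -2). Count: 2.

2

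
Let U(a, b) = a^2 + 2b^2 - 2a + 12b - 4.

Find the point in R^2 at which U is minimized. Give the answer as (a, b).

(1, -3)

U(a,b) separates as P(a) + Q(b) − 4, so its minimum is min P + min Q − 4.
P'(a) = 2a - 2 vanishes at a ∈ {1}; Q'(b) = 4b + 12 vanishes at b ∈ {-3}.
Local minima of P (where P''>0): P(1)=-1. Local minima of Q: Q(-3)=-18.
So the global minimum of U is P(1) + Q(-3) − 4 = -1 − 18 − 4 = -23, attained at (1, -3).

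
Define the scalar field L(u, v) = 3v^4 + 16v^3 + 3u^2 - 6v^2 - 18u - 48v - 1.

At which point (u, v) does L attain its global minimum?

L(u,v) separates as P(u) + Q(v) − 1, so its minimum is min P + min Q − 1.
P'(u) = 6u - 18 vanishes at u ∈ {3}; Q'(v) = 12(v - 1)(v + 1)(v + 4) vanishes at v ∈ {-4, -1, 1}.
Local minima of P (where P''>0): P(3)=-27. Local minima of Q: Q(-4)=-160, Q(1)=-35.
So the global minimum of L is P(3) + Q(-4) − 1 = -27 − 160 − 1 = -188, attained at (3, -4).

(3, -4)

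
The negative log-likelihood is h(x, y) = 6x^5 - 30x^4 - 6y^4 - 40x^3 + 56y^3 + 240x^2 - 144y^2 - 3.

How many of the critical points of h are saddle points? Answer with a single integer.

6

h separates as a function of x plus a function of y, so ∇h=0 decouples.
∂h/∂x = 30x(x - 4)(x - 2)(x + 2) = 0 at x ∈ {-2, 0, 2, 4}; ∂h/∂y = -24y(y - 4)(y - 3) = 0 at y ∈ {0, 3, 4}.
The Hessian is diagonal: diag(h_xx, h_yy). Second derivatives: h_xx(-2)=-1440, h_xx(0)=480, h_xx(2)=-480, h_xx(4)=1440; h_yy(0)=-288, h_yy(3)=72, h_yy(4)=-96.
Saddle points occur where the two diagonal entries have opposite signs: (-2, 3), (0, 0), (0, 4), (2, 3), (4, 0), (4, 4). Count: 6.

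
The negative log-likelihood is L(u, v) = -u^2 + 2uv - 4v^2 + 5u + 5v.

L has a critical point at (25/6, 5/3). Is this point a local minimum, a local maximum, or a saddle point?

local maximum

The Hessian of L is constant: H = [[-2, 2], [2, -8]].
det(H) = (-2)·(-8) − 2² = 12.
det(H) > 0 and tr(H) = -10 < 0, so H is negative definite and the point is a local maximum.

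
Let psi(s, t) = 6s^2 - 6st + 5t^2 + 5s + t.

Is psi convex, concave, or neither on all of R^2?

psi is quadratic, so its Hessian is the constant matrix H = [[12, -6], [-6, 10]].
det(H) = 84, tr(H) = 22.
det(H) > 0 and tr(H) > 0, so H is positive definite everywhere: convex.

convex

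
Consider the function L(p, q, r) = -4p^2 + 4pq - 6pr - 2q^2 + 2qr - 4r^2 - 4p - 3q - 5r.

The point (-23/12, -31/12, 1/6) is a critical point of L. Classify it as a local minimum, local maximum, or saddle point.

local maximum

The Hessian is constant: H = [[-8, 4, -6], [4, -4, 2], [-6, 2, -8]].
Leading principal minors: Δ₁ = -8, Δ₂ = 16, Δ₃ = -48.
The minors alternate sign starting negative (−, +, −), so H is negative definite: a local maximum.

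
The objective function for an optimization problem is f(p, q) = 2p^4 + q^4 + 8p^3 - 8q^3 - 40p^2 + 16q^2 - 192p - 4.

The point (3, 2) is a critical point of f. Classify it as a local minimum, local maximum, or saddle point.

The mixed partial ∂²f/∂p∂q is 0, so the Hessian at any point is diag(f_pp, f_qq) = diag(8(3p^2 + 6p - 10), 4(3q^2 - 12q + 8)).
At (3, 2): H = diag(280, -16).
The eigenvalues have opposite signs, so H is indefinite: a saddle point.

saddle point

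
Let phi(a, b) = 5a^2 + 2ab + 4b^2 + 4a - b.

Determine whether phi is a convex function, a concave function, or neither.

phi is quadratic, so its Hessian is the constant matrix H = [[10, 2], [2, 8]].
det(H) = 76, tr(H) = 18.
det(H) > 0 and tr(H) > 0, so H is positive definite everywhere: convex.

convex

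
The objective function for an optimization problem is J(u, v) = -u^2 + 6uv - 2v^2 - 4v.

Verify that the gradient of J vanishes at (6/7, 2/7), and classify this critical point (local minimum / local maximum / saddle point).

∇J = (-2u + 6v, 6u - 4v - 4); substituting (6/7, 2/7) gives ∇J = (0, 0), so (6/7, 2/7) is indeed a critical point.
The Hessian of J is constant: H = [[-2, 6], [6, -4]].
det(H) = (-2)·(-4) − 6² = -28.
Since det(H) < 0, H is indefinite and the critical point is a saddle point.

saddle point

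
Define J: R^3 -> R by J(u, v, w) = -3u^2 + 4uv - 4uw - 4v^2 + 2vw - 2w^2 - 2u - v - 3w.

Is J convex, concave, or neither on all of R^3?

concave

J is quadratic, so its Hessian is the constant matrix H = [[-6, 4, -4], [4, -8, 2], [-4, 2, -4]].
Leading principal minors: -6, 32, -40.
Signs alternate −, +, − ⇒ H ≺ 0 ⇒ concave.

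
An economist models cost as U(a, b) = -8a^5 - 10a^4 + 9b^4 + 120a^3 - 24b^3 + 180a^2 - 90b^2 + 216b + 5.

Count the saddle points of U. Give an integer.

6

U separates as a function of a plus a function of b, so ∇U=0 decouples.
∂U/∂a = -40a(a - 3)(a + 1)(a + 3) = 0 at a ∈ {-3, -1, 0, 3}; ∂U/∂b = 36(b - 3)(b - 1)(b + 2) = 0 at b ∈ {-2, 1, 3}.
The Hessian is diagonal: diag(U_aa, U_bb). Second derivatives: U_aa(-3)=1440, U_aa(-1)=-320, U_aa(0)=360, U_aa(3)=-2880; U_bb(-2)=540, U_bb(1)=-216, U_bb(3)=360.
Saddle points occur where the two diagonal entries have opposite signs: (-3, 1), (-1, -2), (-1, 3), (0, 1), (3, -2), (3, 3). Count: 6.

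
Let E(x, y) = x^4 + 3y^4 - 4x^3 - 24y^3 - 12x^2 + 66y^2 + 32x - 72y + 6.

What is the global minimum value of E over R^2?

E(x,y) separates as P(x) + Q(y) + 6, so its minimum is min P + min Q + 6.
P'(x) = 4(x - 4)(x - 1)(x + 2) vanishes at x ∈ {-2, 1, 4}; Q'(y) = 12(y - 3)(y - 2)(y - 1) vanishes at y ∈ {1, 2, 3}.
Local minima of P (where P''>0): P(-2)=-64, P(4)=-64. Local minima of Q: Q(1)=-27, Q(3)=-27.
So the global minimum of E is P(-2) + Q(1) + 6 = -64 − 27 + 6 = -85, attained at (-2, 1).

-85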